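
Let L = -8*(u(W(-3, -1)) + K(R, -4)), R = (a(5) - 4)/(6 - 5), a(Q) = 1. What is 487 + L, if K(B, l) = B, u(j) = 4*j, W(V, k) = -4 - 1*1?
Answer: 671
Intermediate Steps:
R = -3 (R = (1 - 4)/(6 - 5) = -3/1 = -3*1 = -3)
W(V, k) = -5 (W(V, k) = -4 - 1 = -5)
L = 184 (L = -8*(4*(-5) - 3) = -8*(-20 - 3) = -8*(-23) = 184)
487 + L = 487 + 184 = 671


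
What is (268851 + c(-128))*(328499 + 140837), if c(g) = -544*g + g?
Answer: 158802182280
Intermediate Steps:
c(g) = -543*g
(268851 + c(-128))*(328499 + 140837) = (268851 - 543*(-128))*(328499 + 140837) = (268851 + 69504)*469336 = 338355*469336 = 158802182280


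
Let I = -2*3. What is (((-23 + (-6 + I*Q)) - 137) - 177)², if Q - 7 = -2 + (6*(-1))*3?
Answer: 70225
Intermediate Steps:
I = -6
Q = -13 (Q = 7 + (-2 + (6*(-1))*3) = 7 + (-2 - 6*3) = 7 + (-2 - 18) = 7 - 20 = -13)
(((-23 + (-6 + I*Q)) - 137) - 177)² = (((-23 + (-6 - 6*(-13))) - 137) - 177)² = (((-23 + (-6 + 78)) - 137) - 177)² = (((-23 + 72) - 137) - 177)² = ((49 - 137) - 177)² = (-88 - 177)² = (-265)² = 70225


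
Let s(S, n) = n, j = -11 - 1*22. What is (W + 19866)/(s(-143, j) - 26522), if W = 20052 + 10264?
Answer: -50182/26555 ≈ -1.8897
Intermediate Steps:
j = -33 (j = -11 - 22 = -33)
W = 30316
(W + 19866)/(s(-143, j) - 26522) = (30316 + 19866)/(-33 - 26522) = 50182/(-26555) = 50182*(-1/26555) = -50182/26555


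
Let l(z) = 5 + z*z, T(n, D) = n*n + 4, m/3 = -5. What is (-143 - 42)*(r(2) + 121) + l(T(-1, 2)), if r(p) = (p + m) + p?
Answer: -20320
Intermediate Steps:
m = -15 (m = 3*(-5) = -15)
r(p) = -15 + 2*p (r(p) = (p - 15) + p = (-15 + p) + p = -15 + 2*p)
T(n, D) = 4 + n² (T(n, D) = n² + 4 = 4 + n²)
l(z) = 5 + z²
(-143 - 42)*(r(2) + 121) + l(T(-1, 2)) = (-143 - 42)*((-15 + 2*2) + 121) + (5 + (4 + (-1)²)²) = -185*((-15 + 4) + 121) + (5 + (4 + 1)²) = -185*(-11 + 121) + (5 + 5²) = -185*110 + (5 + 25) = -20350 + 30 = -20320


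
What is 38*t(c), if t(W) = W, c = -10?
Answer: -380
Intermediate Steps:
38*t(c) = 38*(-10) = -380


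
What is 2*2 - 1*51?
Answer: -47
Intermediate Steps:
2*2 - 1*51 = 4 - 51 = -47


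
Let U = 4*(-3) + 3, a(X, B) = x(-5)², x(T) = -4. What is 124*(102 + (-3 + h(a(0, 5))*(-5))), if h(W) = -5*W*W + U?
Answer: 811456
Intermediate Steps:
a(X, B) = 16 (a(X, B) = (-4)² = 16)
U = -9 (U = -12 + 3 = -9)
h(W) = -9 - 5*W² (h(W) = -5*W*W - 9 = -5*W² - 9 = -9 - 5*W²)
124*(102 + (-3 + h(a(0, 5))*(-5))) = 124*(102 + (-3 + (-9 - 5*16²)*(-5))) = 124*(102 + (-3 + (-9 - 5*256)*(-5))) = 124*(102 + (-3 + (-9 - 1280)*(-5))) = 124*(102 + (-3 - 1289*(-5))) = 124*(102 + (-3 + 6445)) = 124*(102 + 6442) = 124*6544 = 811456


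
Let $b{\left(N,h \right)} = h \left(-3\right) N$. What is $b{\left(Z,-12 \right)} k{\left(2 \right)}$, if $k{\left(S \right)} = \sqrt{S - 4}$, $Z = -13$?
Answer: $- 468 i \sqrt{2} \approx - 661.85 i$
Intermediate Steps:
$b{\left(N,h \right)} = - 3 N h$ ($b{\left(N,h \right)} = - 3 h N = - 3 N h$)
$k{\left(S \right)} = \sqrt{-4 + S}$
$b{\left(Z,-12 \right)} k{\left(2 \right)} = \left(-3\right) \left(-13\right) \left(-12\right) \sqrt{-4 + 2} = - 468 \sqrt{-2} = - 468 i \sqrt{2}$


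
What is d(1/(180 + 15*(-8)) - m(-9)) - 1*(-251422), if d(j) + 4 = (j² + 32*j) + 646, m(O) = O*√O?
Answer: 904807921/3600 + 8649*I/10 ≈ 2.5134e+5 + 864.9*I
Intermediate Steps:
m(O) = O^(3/2)
d(j) = 642 + j² + 32*j (d(j) = -4 + ((j² + 32*j) + 646) = -4 + (646 + j² + 32*j) = 642 + j² + 32*j)
d(1/(180 + 15*(-8)) - m(-9)) - 1*(-251422) = (642 + (1/(180 + 15*(-8)) - (-9)^(3/2))² + 32*(1/(180 + 15*(-8)) - (-9)^(3/2))) - 1*(-251422) = (642 + (1/(180 - 120) - (-27)*I)² + 32*(1/(180 - 120) - (-27)*I)) + 251422 = (642 + (1/60 + 27*I)² + 32*(1/60 + 27*I)) + 251422 = (642 + (1/60 + 27*I)² + (8/15 + 864*I)) + 251422 = (9638/15 + (1/60 + 27*I)² + 864*I) + 251422 = 3780968/15 + (1/60 + 27*I)² + 864*I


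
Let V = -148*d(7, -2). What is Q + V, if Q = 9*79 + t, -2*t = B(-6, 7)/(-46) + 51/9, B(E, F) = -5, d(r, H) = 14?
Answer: -376433/276 ≈ -1363.9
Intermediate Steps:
t = -797/276 (t = -(-5/(-46) + 51/9)/2 = -(-5*(-1/46) + 51*(⅑))/2 = -(5/46 + 17/3)/2 = -½*797/138 = -797/276 ≈ -2.8877)
V = -2072 (V = -148*14 = -2072)
Q = 195439/276 (Q = 9*79 - 797/276 = 711 - 797/276 = 195439/276 ≈ 708.11)
Q + V = 195439/276 - 2072 = -376433/276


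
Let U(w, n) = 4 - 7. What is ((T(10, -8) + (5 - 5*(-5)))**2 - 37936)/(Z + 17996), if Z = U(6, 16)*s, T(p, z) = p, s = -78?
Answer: -18168/9115 ≈ -1.9932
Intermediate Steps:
U(w, n) = -3
Z = 234 (Z = -3*(-78) = 234)
((T(10, -8) + (5 - 5*(-5)))**2 - 37936)/(Z + 17996) = ((10 + (5 - 5*(-5)))**2 - 37936)/(234 + 17996) = ((10 + (5 + 25))**2 - 37936)/18230 = ((10 + 30)**2 - 37936)*(1/18230) = (40**2 - 37936)*(1/18230) = (1600 - 37936)*(1/18230) = -36336*1/18230 = -18168/9115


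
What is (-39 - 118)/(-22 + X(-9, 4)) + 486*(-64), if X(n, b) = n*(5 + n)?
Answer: -435613/14 ≈ -31115.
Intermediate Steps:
(-39 - 118)/(-22 + X(-9, 4)) + 486*(-64) = (-39 - 118)/(-22 - 9*(5 - 9)) + 486*(-64) = -157/(-22 - 9*(-4)) - 31104 = -157/(-22 + 36) - 31104 = -157/14 - 31104 = -435613/14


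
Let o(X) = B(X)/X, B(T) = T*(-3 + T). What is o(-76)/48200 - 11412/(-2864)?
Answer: 34364509/8627800 ≈ 3.9830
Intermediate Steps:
o(X) = -3 + X (o(X) = (X*(-3 + X))/X = -3 + X)
o(-76)/48200 - 11412/(-2864) = (-3 - 76)/48200 - 11412/(-2864) = -79*1/48200 - 11412*(-1/2864) = -79/48200 + 2853/716 = 34364509/8627800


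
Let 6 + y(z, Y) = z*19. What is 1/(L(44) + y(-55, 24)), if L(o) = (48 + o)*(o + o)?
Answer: 1/7045 ≈ 0.00014194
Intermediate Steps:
y(z, Y) = -6 + 19*z (y(z, Y) = -6 + z*19 = -6 + 19*z)
L(o) = 2*o*(48 + o) (L(o) = (48 + o)*(2*o) = 2*o*(48 + o))
1/(L(44) + y(-55, 24)) = 1/(2*44*(48 + 44) + (-6 + 19*(-55))) = 1/(2*44*92 + (-6 - 1045)) = 1/(8096 - 1051) = 1/7045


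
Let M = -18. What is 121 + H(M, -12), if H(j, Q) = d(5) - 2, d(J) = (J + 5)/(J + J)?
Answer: 120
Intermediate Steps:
d(J) = (5 + J)/(2*J) (d(J) = (5 + J)/((2*J)) = (5 + J)*(1/(2*J)) = (5 + J)/(2*J))
H(j, Q) = -1 (H(j, Q) = (1/2)*(5 + 5)/5 - 2 = (1/2)*(1/5)*10 - 2 = 1 - 2 = -1)
121 + H(M, -12) = 121 - 1 = 120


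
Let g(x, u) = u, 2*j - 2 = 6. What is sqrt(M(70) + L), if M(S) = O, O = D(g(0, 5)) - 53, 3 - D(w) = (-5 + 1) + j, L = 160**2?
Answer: 5*sqrt(1022) ≈ 159.84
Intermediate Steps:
j = 4 (j = 1 + (1/2)*6 = 1 + 3 = 4)
L = 25600
D(w) = 3 (D(w) = 3 - ((-5 + 1) + 4) = 3 - (-4 + 4) = 3 - 1*0 = 3 + 0 = 3)
O = -50 (O = 3 - 53 = -50)
M(S) = -50
sqrt(M(70) + L) = sqrt(-50 + 25600) = sqrt(25550) = 5*sqrt(1022)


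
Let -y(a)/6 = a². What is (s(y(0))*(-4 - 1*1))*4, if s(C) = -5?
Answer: 100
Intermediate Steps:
y(a) = -6*a²
(s(y(0))*(-4 - 1*1))*4 = -5*(-4 - 1*1)*4 = -5*(-4 - 1)*4 = -5*(-5)*4 = 25*4 = 100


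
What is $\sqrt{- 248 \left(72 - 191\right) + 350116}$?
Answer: $2 \sqrt{94907} \approx 616.14$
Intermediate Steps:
$\sqrt{- 248 \left(72 - 191\right) + 350116} = \sqrt{\left(-248\right) \left(-119\right) + 350116} = \sqrt{29512 + 350116} = \sqrt{379628} = 2 \sqrt{94907}$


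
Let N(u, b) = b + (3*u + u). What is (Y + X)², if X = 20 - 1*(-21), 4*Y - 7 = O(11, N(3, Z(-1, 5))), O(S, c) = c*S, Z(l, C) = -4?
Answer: 67081/16 ≈ 4192.6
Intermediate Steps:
N(u, b) = b + 4*u
O(S, c) = S*c
Y = 95/4 (Y = 7/4 + (11*(-4 + 4*3))/4 = 7/4 + (11*(-4 + 12))/4 = 7/4 + (11*8)/4 = 7/4 + (¼)*88 = 7/4 + 22 = 95/4 ≈ 23.750)
X = 41 (X = 20 + 21 = 41)
(Y + X)² = (95/4 + 41)² = (259/4)² = 67081/16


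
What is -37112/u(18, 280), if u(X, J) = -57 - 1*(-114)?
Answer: -37112/57 ≈ -651.09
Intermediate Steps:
u(X, J) = 57 (u(X, J) = -57 + 114 = 57)
-37112/u(18, 280) = -37112/57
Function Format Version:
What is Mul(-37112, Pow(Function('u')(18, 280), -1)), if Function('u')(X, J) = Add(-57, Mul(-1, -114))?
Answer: Rational(-37112, 57) ≈ -651.09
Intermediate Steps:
Function('u')(X, J) = 57 (Function('u')(X, J) = Add(-57, 114) = 57)
Mul(-37112, Pow(Function('u')(18, 280), -1)) = Mul(-37112, Pow(57, -1)) = Mul(-37112, Rational(1, 57)) = Rational(-37112, 57)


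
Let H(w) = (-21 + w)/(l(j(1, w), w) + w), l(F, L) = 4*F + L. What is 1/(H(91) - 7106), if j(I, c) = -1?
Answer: -89/632399 ≈ -0.00014073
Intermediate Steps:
l(F, L) = L + 4*F
H(w) = (-21 + w)/(-4 + 2*w) (H(w) = (-21 + w)/((w + 4*(-1)) + w) = (-21 + w)/((w - 4) + w) = (-21 + w)/((-4 + w) + w) = (-21 + w)/(-4 + 2*w))
1/(H(91) - 7106) = 1/((-21 + 91)/(2*(-2 + 91)) - 7106) = 1/((½)*70/89 - 7106) = 1/((½)*(1/89)*70 - 7106) = 1/(35/89 - 7106) = 1/(-632399/89) = -89/632399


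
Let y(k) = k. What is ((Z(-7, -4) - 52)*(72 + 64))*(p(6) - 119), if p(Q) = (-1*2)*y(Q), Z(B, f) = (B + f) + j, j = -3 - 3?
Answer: 1229304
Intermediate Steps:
j = -6
Z(B, f) = -6 + B + f (Z(B, f) = (B + f) - 6 = -6 + B + f)
p(Q) = -2*Q (p(Q) = (-1*2)*Q = -2*Q)
((Z(-7, -4) - 52)*(72 + 64))*(p(6) - 119) = (((-6 - 7 - 4) - 52)*(72 + 64))*(-2*6 - 119) = ((-17 - 52)*136)*(-12 - 119) = -69*136*(-131) = -9384*(-131) = 1229304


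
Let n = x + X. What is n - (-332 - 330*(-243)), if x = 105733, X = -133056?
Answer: -107181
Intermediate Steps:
n = -27323 (n = 105733 - 133056 = -27323)
n - (-332 - 330*(-243)) = -27323 - (-332 - 330*(-243)) = -27323 - (-332 + 80190) = -27323 - 1*79858 = -27323 - 79858 = -107181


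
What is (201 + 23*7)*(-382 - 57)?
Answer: -158918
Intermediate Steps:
(201 + 23*7)*(-382 - 57) = (201 + 161)*(-439) = 362*(-439) = -158918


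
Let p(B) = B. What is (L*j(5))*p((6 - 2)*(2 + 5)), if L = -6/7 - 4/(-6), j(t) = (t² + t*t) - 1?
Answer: -784/3 ≈ -261.33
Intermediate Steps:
j(t) = -1 + 2*t² (j(t) = (t² + t²) - 1 = 2*t² - 1 = -1 + 2*t²)
L = -4/21 (L = -6*⅐ - 4*(-⅙) = -6/7 + ⅔ = -4/21 ≈ -0.19048)
(L*j(5))*p((6 - 2)*(2 + 5)) = (-4*(-1 + 2*5²)/21)*((6 - 2)*(2 + 5)) = (-4*(-1 + 2*25)/21)*(4*7) = -4*(-1 + 50)/21*28 = -4/21*49*28 = -28/3*28 = -784/3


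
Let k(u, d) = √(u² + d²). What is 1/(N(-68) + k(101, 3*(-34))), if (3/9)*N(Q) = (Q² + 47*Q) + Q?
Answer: 816/3325159 - √20605/16625795 ≈ 0.00023677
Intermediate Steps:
N(Q) = 3*Q² + 144*Q (N(Q) = 3*((Q² + 47*Q) + Q) = 3*(Q² + 48*Q) = 3*Q² + 144*Q)
k(u, d) = √(d² + u²)
1/(N(-68) + k(101, 3*(-34))) = 1/(3*(-68)*(48 - 68) + √((3*(-34))² + 101²)) = 1/(3*(-68)*(-20) + √((-102)² + 10201)) = 1/(4080 + √(10404 + 10201)) = 1/(4080 + √20605)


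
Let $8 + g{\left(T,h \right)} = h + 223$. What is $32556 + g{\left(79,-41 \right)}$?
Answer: $32730$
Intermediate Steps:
$g{\left(T,h \right)} = 215 + h$ ($g{\left(T,h \right)} = -8 + \left(h + 223\right) = -8 + \left(223 + h\right) = 215 + h$)
$32556 + g{\left(79,-41 \right)} = 32556 + \left(215 - 41\right) = 32556 + 174 = 32730$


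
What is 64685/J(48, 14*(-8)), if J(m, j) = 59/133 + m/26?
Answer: 111840365/3959 ≈ 28250.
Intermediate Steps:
J(m, j) = 59/133 + m/26 (J(m, j) = 59*(1/133) + m*(1/26) = 59/133 + m/26)
64685/J(48, 14*(-8)) = 64685/(59/133 + (1/26)*48) = 64685/(59/133 + 24/13) = 64685/(3959/1729) = 64685*(1729/3959) = 111840365/3959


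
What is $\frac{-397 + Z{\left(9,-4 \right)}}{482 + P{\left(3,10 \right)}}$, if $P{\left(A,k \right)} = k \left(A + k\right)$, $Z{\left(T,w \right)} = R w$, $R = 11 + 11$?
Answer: $- \frac{485}{612} \approx -0.79248$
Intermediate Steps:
$R = 22$
$Z{\left(T,w \right)} = 22 w$
$\frac{-397 + Z{\left(9,-4 \right)}}{482 + P{\left(3,10 \right)}} = \frac{-397 + 22 \left(-4\right)}{482 + 10 \left(3 + 10\right)} = \frac{-397 - 88}{482 + 10 \cdot 13} = - \frac{485}{482 + 130} = - \frac{485}{612}$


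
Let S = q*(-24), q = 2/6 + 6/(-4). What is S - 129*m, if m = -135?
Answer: 17443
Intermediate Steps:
q = -7/6 (q = 2*(⅙) + 6*(-¼) = ⅓ - 3/2 = -7/6 ≈ -1.1667)
S = 28 (S = -7/6*(-24) = 28)
S - 129*m = 28 - 129*(-135) = 28 + 17415 = 17443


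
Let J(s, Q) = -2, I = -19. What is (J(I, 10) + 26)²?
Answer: 576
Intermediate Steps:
(J(I, 10) + 26)² = (-2 + 26)² = 24² = 576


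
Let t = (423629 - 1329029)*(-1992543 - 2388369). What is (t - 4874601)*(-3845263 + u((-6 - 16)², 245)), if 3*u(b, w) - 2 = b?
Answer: -15251488722773025099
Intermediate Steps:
t = 3966477724800 (t = -905400*(-4380912) = 3966477724800)
u(b, w) = ⅔ + b/3
(t - 4874601)*(-3845263 + u((-6 - 16)², 245)) = (3966477724800 - 4874601)*(-3845263 + (⅔ + (-6 - 16)²/3)) = 3966472850199*(-3845263 + (⅔ + (⅓)*(-22)²)) = 3966472850199*(-3845263 + (⅔ + (⅓)*484)) = 3966472850199*(-3845263 + (⅔ + 484/3)) = 3966472850199*(-3845263 + 162) = 3966472850199*(-3845101) = -15251488722773025099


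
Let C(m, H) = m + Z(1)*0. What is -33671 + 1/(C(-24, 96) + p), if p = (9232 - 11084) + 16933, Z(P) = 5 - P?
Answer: -506984246/15057 ≈ -33671.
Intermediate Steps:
C(m, H) = m (C(m, H) = m + (5 - 1*1)*0 = m + (5 - 1)*0 = m + 4*0 = m + 0 = m)
p = 15081 (p = -1852 + 16933 = 15081)
-33671 + 1/(C(-24, 96) + p) = -33671 + 1/(-24 + 15081) = -33671 + 1/15057 = -506984246/15057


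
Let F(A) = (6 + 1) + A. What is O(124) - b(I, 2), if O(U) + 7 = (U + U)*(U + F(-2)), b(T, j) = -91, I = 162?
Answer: 32076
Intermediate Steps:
F(A) = 7 + A
O(U) = -7 + 2*U*(5 + U) (O(U) = -7 + (U + U)*(U + (7 - 2)) = -7 + (2*U)*(U + 5) = -7 + (2*U)*(5 + U) = -7 + 2*U*(5 + U))
O(124) - b(I, 2) = (-7 + 2*124**2 + 10*124) - 1*(-91) = (-7 + 2*15376 + 1240) + 91 = (-7 + 30752 + 1240) + 91 = 31985 + 91 = 32076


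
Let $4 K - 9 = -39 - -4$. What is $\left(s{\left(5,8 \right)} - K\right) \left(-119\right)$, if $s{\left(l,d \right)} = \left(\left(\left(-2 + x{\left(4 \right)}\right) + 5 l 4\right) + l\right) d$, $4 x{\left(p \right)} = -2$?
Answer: $- \frac{196707}{2} \approx -98354.0$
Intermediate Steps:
$x{\left(p \right)} = - \frac{1}{2}$ ($x{\left(p \right)} = \frac{1}{4} \left(-2\right) = - \frac{1}{2}$)
$K = - \frac{13}{2}$ ($K = \frac{9}{4} + \frac{-39 - -4}{4} = \frac{9}{4} + \frac{-39 + 4}{4} = \frac{9}{4} + \frac{1}{4} \left(-35\right) = \frac{9}{4} - \frac{35}{4} = - \frac{13}{2} \approx -6.5$)
$s{\left(l,d \right)} = d \left(- \frac{5}{2} + 21 l\right)$ ($s{\left(l,d \right)} = \left(\left(\left(-2 - \frac{1}{2}\right) + 5 l 4\right) + l\right) d = \left(\left(- \frac{5}{2} + 20 l\right) + l\right) d = \left(- \frac{5}{2} + 21 l\right) d = d \left(- \frac{5}{2} + 21 l\right)$)
$\left(s{\left(5,8 \right)} - K\right) \left(-119\right) = \left(\frac{1}{2} \cdot 8 \left(-5 + 42 \cdot 5\right) - - \frac{13}{2}\right) \left(-119\right) = \left(\frac{1}{2} \cdot 8 \left(-5 + 210\right) + \frac{13}{2}\right) \left(-119\right) = \left(\frac{1}{2} \cdot 8 \cdot 205 + \frac{13}{2}\right) \left(-119\right) = \left(820 + \frac{13}{2}\right) \left(-119\right) = \frac{1653}{2} \left(-119\right) = - \frac{196707}{2}$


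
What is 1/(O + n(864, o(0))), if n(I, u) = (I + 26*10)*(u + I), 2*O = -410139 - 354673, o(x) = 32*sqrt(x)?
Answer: 1/588730 ≈ 1.6986e-6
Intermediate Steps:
O = -382406 (O = (-410139 - 354673)/2 = (1/2)*(-764812) = -382406)
n(I, u) = (260 + I)*(I + u) (n(I, u) = (I + 260)*(I + u) = (260 + I)*(I + u))
1/(O + n(864, o(0))) = 1/(-382406 + (864**2 + 260*864 + 260*(32*sqrt(0)) + 864*(32*sqrt(0)))) = 1/(-382406 + (746496 + 224640 + 260*(32*0) + 864*(32*0))) = 1/(-382406 + (746496 + 224640 + 260*0 + 864*0)) = 1/(-382406 + (746496 + 224640 + 0 + 0)) = 1/(-382406 + 971136) = 1/588730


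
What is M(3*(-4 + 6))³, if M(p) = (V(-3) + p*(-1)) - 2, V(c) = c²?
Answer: 1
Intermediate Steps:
M(p) = 7 - p (M(p) = ((-3)² + p*(-1)) - 2 = (9 - p) - 2 = 7 - p)
M(3*(-4 + 6))³ = (7 - 3*(-4 + 6))³ = (7 - 3*2)³ = (7 - 1*6)³ = (7 - 6)³ = 1³ = 1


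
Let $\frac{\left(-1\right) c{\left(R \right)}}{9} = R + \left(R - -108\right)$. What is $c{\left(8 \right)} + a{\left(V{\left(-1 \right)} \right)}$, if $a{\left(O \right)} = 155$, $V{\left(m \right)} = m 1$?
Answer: $-961$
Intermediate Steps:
$V{\left(m \right)} = m$
$c{\left(R \right)} = -972 - 18 R$ ($c{\left(R \right)} = - 9 \left(R + \left(R - -108\right)\right) = - 9 \left(R + \left(R + 108\right)\right) = - 9 \left(R + \left(108 + R\right)\right) = - 9 \left(108 + 2 R\right) = -972 - 18 R$)
$c{\left(8 \right)} + a{\left(V{\left(-1 \right)} \right)} = \left(-972 - 144\right) + 155 = -1116 + 155 = -961$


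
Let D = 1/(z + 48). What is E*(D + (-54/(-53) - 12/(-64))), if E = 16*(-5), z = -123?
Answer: -75877/795 ≈ -95.443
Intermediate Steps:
E = -80
D = -1/75 (D = 1/(-123 + 48) = 1/(-75) = -1/75 ≈ -0.013333)
E*(D + (-54/(-53) - 12/(-64))) = -80*(-1/75 + (-54/(-53) - 12/(-64))) = -80*(-1/75 + (-54*(-1/53) - 12*(-1/64))) = -80*(-1/75 + (54/53 + 3/16)) = -80*(-1/75 + 1023/848) = -80*75877/63600 = -75877/795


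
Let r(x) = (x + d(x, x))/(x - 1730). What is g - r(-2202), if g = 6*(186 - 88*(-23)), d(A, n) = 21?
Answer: 52136139/3932 ≈ 13259.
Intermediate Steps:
g = 13260 (g = 6*(186 + 2024) = 6*2210 = 13260)
r(x) = (21 + x)/(-1730 + x) (r(x) = (x + 21)/(x - 1730) = (21 + x)/(-1730 + x))
g - r(-2202) = 13260 - (21 - 2202)/(-1730 - 2202) = 13260 - (-2181)/(-3932) = 13260 - (-1)*(-2181)/3932 = 13260 - 1*2181/3932 = 13260 - 2181/3932 = 52136139/3932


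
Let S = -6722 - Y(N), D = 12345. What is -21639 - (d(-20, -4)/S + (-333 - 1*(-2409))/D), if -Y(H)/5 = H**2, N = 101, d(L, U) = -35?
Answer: -3943187429066/182224545 ≈ -21639.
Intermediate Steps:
Y(H) = -5*H**2
S = 44283 (S = -6722 - (-5)*101**2 = -6722 - (-5)*10201 = -6722 - 1*(-51005) = -6722 + 51005 = 44283)
-21639 - (d(-20, -4)/S + (-333 - 1*(-2409))/D) = -21639 - (-35/44283 + (-333 - 1*(-2409))/12345) = -21639 - (-35*1/44283 + (-333 + 2409)*(1/12345)) = -21639 - (-35/44283 + 2076*(1/12345)) = -21639 - (-35/44283 + 692/4115) = -21639 - 1*30499811/182224545 = -21639 - 30499811/182224545 = -3943187429066/182224545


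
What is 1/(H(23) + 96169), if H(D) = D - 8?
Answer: 1/96184 ≈ 1.0397e-5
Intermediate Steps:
H(D) = -8 + D
1/(H(23) + 96169) = 1/((-8 + 23) + 96169) = 1/(15 + 96169) = 1/96184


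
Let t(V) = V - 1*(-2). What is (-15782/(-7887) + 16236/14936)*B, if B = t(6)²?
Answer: 2910186272/14725029 ≈ 197.64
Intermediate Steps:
t(V) = 2 + V (t(V) = V + 2 = 2 + V)
B = 64 (B = (2 + 6)² = 8² = 64)
(-15782/(-7887) + 16236/14936)*B = (-15782/(-7887) + 16236/14936)*64 = (-15782*(-1/7887) + 16236*(1/14936))*64 = (15782/7887 + 4059/3734)*64 = (90943321/29450058)*64 = 2910186272/14725029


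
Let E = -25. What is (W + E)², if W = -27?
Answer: 2704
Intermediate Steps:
(W + E)² = (-27 - 25)² = (-52)² = 2704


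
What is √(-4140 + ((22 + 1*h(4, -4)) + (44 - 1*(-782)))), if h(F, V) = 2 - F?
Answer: 3*I*√366 ≈ 57.393*I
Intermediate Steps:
√(-4140 + ((22 + 1*h(4, -4)) + (44 - 1*(-782)))) = √(-4140 + ((22 + 1*(2 - 1*4)) + (44 - 1*(-782)))) = √(-4140 + ((22 + 1*(2 - 4)) + (44 + 782))) = √(-4140 + ((22 + 1*(-2)) + 826)) = √(-4140 + ((22 - 2) + 826)) = √(-4140 + (20 + 826)) = √(-4140 + 846) = √(-3294) = 3*I*√366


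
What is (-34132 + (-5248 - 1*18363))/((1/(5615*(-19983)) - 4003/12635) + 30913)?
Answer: -16372501334969745/8765009553690041 ≈ -1.8679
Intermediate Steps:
(-34132 + (-5248 - 1*18363))/((1/(5615*(-19983)) - 4003/12635) + 30913) = (-34132 + (-5248 - 18363))/(((1/5615)*(-1/19983) - 4003*1/12635) + 30913) = (-34132 - 23611)/((-1/112204545 - 4003/12635) + 30913) = -57743/(-89830961254/283540885215 + 30913) = -57743/8765009553690041/283540885215 = -57743*283540885215/8765009553690041 = -16372501334969745/8765009553690041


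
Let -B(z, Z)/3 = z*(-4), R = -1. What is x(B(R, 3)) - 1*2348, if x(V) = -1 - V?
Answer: -2337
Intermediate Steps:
B(z, Z) = 12*z (B(z, Z) = -3*z*(-4) = -(-12)*z = 12*z)
x(B(R, 3)) - 1*2348 = (-1 - 12*(-1)) - 1*2348 = (-1 - 1*(-12)) - 2348 = (-1 + 12) - 2348 = 11 - 2348 = -2337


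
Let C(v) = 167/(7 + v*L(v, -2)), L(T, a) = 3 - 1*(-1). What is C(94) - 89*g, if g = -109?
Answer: 3715650/383 ≈ 9701.4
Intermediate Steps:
L(T, a) = 4 (L(T, a) = 3 + 1 = 4)
C(v) = 167/(7 + 4*v) (C(v) = 167/(7 + v*4) = 167/(7 + 4*v))
C(94) - 89*g = 167/(7 + 4*94) - 89*(-109) = 167/(7 + 376) + 9701 = 167/383 + 9701 = 3715650/383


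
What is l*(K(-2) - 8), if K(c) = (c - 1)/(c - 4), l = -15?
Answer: 225/2 ≈ 112.50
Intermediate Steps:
K(c) = (-1 + c)/(-4 + c)
l*(K(-2) - 8) = -15*((-1 - 2)/(-4 - 2) - 8) = -15*(-3/(-6) - 8) = -15*(-1/6*(-3) - 8) = -15*(1/2 - 8) = -15*(-15/2) = 225/2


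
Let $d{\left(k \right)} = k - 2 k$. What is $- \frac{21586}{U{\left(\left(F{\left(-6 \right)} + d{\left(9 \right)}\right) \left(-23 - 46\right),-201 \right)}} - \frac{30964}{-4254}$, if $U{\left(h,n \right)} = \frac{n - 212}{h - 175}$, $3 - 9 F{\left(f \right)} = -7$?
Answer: $\frac{16963751258}{878451} \approx 19311.0$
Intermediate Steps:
$d{\left(k \right)} = - k$
$F{\left(f \right)} = \frac{10}{9}$ ($F{\left(f \right)} = \frac{1}{3} - - \frac{7}{9} = \frac{1}{3} + \frac{7}{9} = \frac{10}{9}$)
$U{\left(h,n \right)} = \frac{-212 + n}{-175 + h}$
$- \frac{21586}{U{\left(\left(F{\left(-6 \right)} + d{\left(9 \right)}\right) \left(-23 - 46\right),-201 \right)}} - \frac{30964}{-4254} = - \frac{21586}{\frac{1}{-175 + \left(\frac{10}{9} - 9\right) \left(-23 - 46\right)} \left(-212 - 201\right)} - \frac{30964}{-4254} = - \frac{21586}{\frac{1}{-175 + \left(\frac{10}{9} - 9\right) \left(-69\right)} \left(-413\right)} - - \frac{15482}{2127} = - \frac{21586}{\frac{1}{-175 - - \frac{1633}{3}} \left(-413\right)} + \frac{15482}{2127} = - \frac{21586}{\frac{1}{-175 + \frac{1633}{3}} \left(-413\right)} + \frac{15482}{2127} = - \frac{21586}{\frac{1}{\frac{1108}{3}} \left(-413\right)} + \frac{15482}{2127} = - \frac{21586}{\frac{3}{1108} \left(-413\right)} + \frac{15482}{2127} = - \frac{21586}{- \frac{1239}{1108}} + \frac{15482}{2127} = \left(-21586\right) \left(- \frac{1108}{1239}\right) + \frac{15482}{2127} = \frac{23917288}{1239} + \frac{15482}{2127} = \frac{16963751258}{878451}$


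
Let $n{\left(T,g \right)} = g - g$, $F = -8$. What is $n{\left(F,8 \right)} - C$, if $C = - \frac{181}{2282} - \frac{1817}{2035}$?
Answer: $\frac{4514729}{4643870} \approx 0.97219$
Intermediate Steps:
$C = - \frac{4514729}{4643870}$ ($C = \left(-181\right) \frac{1}{2282} - \frac{1817}{2035} = - \frac{181}{2282} - \frac{1817}{2035} = - \frac{4514729}{4643870} \approx -0.97219$)
$n{\left(T,g \right)} = 0$
$n{\left(F,8 \right)} - C = 0 - - \frac{4514729}{4643870} = 0 + \frac{4514729}{4643870} = \frac{4514729}{4643870}$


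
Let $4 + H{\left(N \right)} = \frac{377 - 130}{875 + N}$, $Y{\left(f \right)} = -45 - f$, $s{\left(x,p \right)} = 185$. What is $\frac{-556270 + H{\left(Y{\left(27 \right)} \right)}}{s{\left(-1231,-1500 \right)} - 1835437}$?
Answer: $\frac{446687775}{1473707356} \approx 0.3031$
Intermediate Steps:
$H{\left(N \right)} = -4 + \frac{247}{875 + N}$ ($H{\left(N \right)} = -4 + \frac{377 - 130}{875 + N} = -4 + \frac{247}{875 + N}$)
$\frac{-556270 + H{\left(Y{\left(27 \right)} \right)}}{s{\left(-1231,-1500 \right)} - 1835437} = \frac{-556270 + \frac{-3253 - 4 \left(-45 - 27\right)}{875 - 72}}{185 - 1835437} = \frac{-556270 + \frac{-3253 - 4 \left(-45 - 27\right)}{875 - 72}}{-1835252} = \left(-556270 + \frac{-3253 - -288}{875 - 72}\right) \left(- \frac{1}{1835252}\right) = \left(-556270 + \frac{-3253 + 288}{803}\right) \left(- \frac{1}{1835252}\right) = \left(-556270 + \frac{1}{803} \left(-2965\right)\right) \left(- \frac{1}{1835252}\right) = \left(-556270 - \frac{2965}{803}\right) \left(- \frac{1}{1835252}\right) = \left(- \frac{446687775}{803}\right) \left(- \frac{1}{1835252}\right) = \frac{446687775}{1473707356}$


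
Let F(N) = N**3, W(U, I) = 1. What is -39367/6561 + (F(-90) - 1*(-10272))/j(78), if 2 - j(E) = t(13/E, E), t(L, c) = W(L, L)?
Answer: -4715613775/6561 ≈ -7.1873e+5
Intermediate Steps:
t(L, c) = 1
j(E) = 1 (j(E) = 2 - 1*1 = 2 - 1 = 1)
-39367/6561 + (F(-90) - 1*(-10272))/j(78) = -39367/6561 + ((-90)**3 - 1*(-10272))/1 = -39367*1/6561 + (-729000 + 10272)*1 = -39367/6561 - 718728*1 = -39367/6561 - 718728 = -4715613775/6561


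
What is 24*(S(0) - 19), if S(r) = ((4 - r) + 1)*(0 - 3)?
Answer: -816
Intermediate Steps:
S(r) = -15 + 3*r (S(r) = (5 - r)*(-3) = -15 + 3*r)
24*(S(0) - 19) = 24*((-15 + 3*0) - 19) = 24*((-15 + 0) - 19) = 24*(-15 - 19) = 24*(-34) = -816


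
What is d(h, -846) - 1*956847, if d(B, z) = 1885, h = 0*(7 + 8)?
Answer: -954962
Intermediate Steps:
h = 0 (h = 0*15 = 0)
d(h, -846) - 1*956847 = 1885 - 1*956847 = 1885 - 956847 = -954962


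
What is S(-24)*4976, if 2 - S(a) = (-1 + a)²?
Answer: -3100048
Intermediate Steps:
S(a) = 2 - (-1 + a)²
S(-24)*4976 = (2 - (-1 - 24)²)*4976 = (2 - 1*(-25)²)*4976 = (2 - 1*625)*4976 = (2 - 625)*4976 = -623*4976 = -3100048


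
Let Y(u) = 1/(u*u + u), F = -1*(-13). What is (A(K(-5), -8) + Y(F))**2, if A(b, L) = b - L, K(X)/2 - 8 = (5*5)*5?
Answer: 2486917161/33124 ≈ 75079.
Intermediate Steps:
F = 13
K(X) = 266 (K(X) = 16 + 2*((5*5)*5) = 16 + 2*(25*5) = 16 + 2*125 = 16 + 250 = 266)
Y(u) = 1/(u + u**2) (Y(u) = 1/(u**2 + u) = 1/(u + u**2))
(A(K(-5), -8) + Y(F))**2 = ((266 - 1*(-8)) + 1/(13*(1 + 13)))**2 = ((266 + 8) + (1/13)/14)**2 = (274 + (1/13)*(1/14))**2 = (274 + 1/182)**2 = (49869/182)**2 = 2486917161/33124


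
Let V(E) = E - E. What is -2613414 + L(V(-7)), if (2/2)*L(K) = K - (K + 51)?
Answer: -2613465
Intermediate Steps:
V(E) = 0
L(K) = -51 (L(K) = K - (K + 51) = K - (51 + K) = K + (-51 - K) = -51)
-2613414 + L(V(-7)) = -2613414 - 51 = -2613465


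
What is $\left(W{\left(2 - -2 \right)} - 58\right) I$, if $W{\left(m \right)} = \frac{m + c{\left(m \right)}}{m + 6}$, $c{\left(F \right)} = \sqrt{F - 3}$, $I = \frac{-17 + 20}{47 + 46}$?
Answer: $- \frac{115}{62} \approx -1.8548$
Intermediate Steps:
$I = \frac{1}{31}$ ($I = \frac{3}{93} = 3 \cdot \frac{1}{93} = \frac{1}{31} \approx 0.032258$)
$c{\left(F \right)} = \sqrt{-3 + F}$
$W{\left(m \right)} = \frac{m + \sqrt{-3 + m}}{6 + m}$ ($W{\left(m \right)} = \frac{m + \sqrt{-3 + m}}{m + 6} = \frac{m + \sqrt{-3 + m}}{6 + m}$)
$\left(W{\left(2 - -2 \right)} - 58\right) I = \left(\frac{\left(2 - -2\right) + \sqrt{-3 + \left(2 - -2\right)}}{6 + \left(2 - -2\right)} - 58\right) \frac{1}{31} = \left(\frac{\left(2 + 2\right) + \sqrt{-3 + \left(2 + 2\right)}}{6 + \left(2 + 2\right)} - 58\right) \frac{1}{31} = \left(\frac{4 + \sqrt{-3 + 4}}{6 + 4} - 58\right) \frac{1}{31} = \left(\frac{4 + \sqrt{1}}{10} - 58\right) \frac{1}{31} = \left(\frac{4 + 1}{10} - 58\right) \frac{1}{31} = \left(\frac{1}{10} \cdot 5 - 58\right) \frac{1}{31} = \left(\frac{1}{2} - 58\right) \frac{1}{31} = \left(- \frac{115}{2}\right) \frac{1}{31} = - \frac{115}{62}$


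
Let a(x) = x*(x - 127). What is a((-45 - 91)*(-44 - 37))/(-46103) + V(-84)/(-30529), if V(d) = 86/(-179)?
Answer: -655507299648926/251938649173 ≈ -2601.9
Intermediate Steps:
V(d) = -86/179 (V(d) = 86*(-1/179) = -86/179)
a(x) = x*(-127 + x)
a((-45 - 91)*(-44 - 37))/(-46103) + V(-84)/(-30529) = (((-45 - 91)*(-44 - 37))*(-127 + (-45 - 91)*(-44 - 37)))/(-46103) - 86/179/(-30529) = ((-136*(-81))*(-127 - 136*(-81)))*(-1/46103) - 86/179*(-1/30529) = (11016*(-127 + 11016))*(-1/46103) + 86/5464691 = (11016*10889)*(-1/46103) + 86/5464691 = 119953224*(-1/46103) + 86/5464691 = -119953224/46103 + 86/5464691 = -655507299648926/251938649173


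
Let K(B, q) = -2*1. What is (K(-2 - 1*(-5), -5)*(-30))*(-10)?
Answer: -600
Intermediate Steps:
K(B, q) = -2
(K(-2 - 1*(-5), -5)*(-30))*(-10) = -2*(-30)*(-10) = 60*(-10) = -600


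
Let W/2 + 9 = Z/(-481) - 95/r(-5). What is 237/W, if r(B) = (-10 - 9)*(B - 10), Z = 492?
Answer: -341991/29888 ≈ -11.442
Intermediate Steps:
r(B) = 190 - 19*B (r(B) = -19*(-10 + B) = 190 - 19*B)
W = -29888/1443 (W = -18 + 2*(492/(-481) - 95/(190 - 19*(-5))) = -18 + 2*(492*(-1/481) - 95/(190 + 95)) = -18 + 2*(-492/481 - 95/285) = -18 + 2*(-492/481 - 95*1/285) = -18 + 2*(-492/481 - 1/3) = -18 + 2*(-1957/1443) = -18 - 3914/1443 = -29888/1443 ≈ -20.712)
237/W = 237/(-29888/1443) = 237*(-1443/29888) = -341991/29888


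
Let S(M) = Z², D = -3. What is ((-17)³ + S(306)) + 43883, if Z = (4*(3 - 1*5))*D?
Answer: 39546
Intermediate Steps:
Z = 24 (Z = (4*(3 - 1*5))*(-3) = (4*(3 - 5))*(-3) = (4*(-2))*(-3) = -8*(-3) = 24)
S(M) = 576 (S(M) = 24² = 576)
((-17)³ + S(306)) + 43883 = ((-17)³ + 576) + 43883 = (-4913 + 576) + 43883 = -4337 + 43883 = 39546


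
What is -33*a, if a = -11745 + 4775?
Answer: 230010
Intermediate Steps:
a = -6970
-33*a = -33*(-6970) = 230010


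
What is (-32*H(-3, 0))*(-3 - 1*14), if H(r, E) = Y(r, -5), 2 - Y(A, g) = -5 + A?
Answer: 5440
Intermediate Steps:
Y(A, g) = 7 - A (Y(A, g) = 2 - (-5 + A) = 2 + (5 - A) = 7 - A)
H(r, E) = 7 - r
(-32*H(-3, 0))*(-3 - 1*14) = (-32*(7 - 1*(-3)))*(-3 - 1*14) = (-32*(7 + 3))*(-3 - 14) = -32*10*(-17) = -320*(-17) = 5440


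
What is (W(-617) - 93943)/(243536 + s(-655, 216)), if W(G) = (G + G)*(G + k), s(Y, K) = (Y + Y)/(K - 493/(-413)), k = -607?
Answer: 127059044573/21844881706 ≈ 5.8164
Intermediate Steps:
s(Y, K) = 2*Y/(493/413 + K) (s(Y, K) = (2*Y)/(K - 493*(-1/413)) = (2*Y)/(K + 493/413) = (2*Y)/(493/413 + K) = 2*Y/(493/413 + K))
W(G) = 2*G*(-607 + G) (W(G) = (G + G)*(G - 607) = (2*G)*(-607 + G) = 2*G*(-607 + G))
(W(-617) - 93943)/(243536 + s(-655, 216)) = (2*(-617)*(-607 - 617) - 93943)/(243536 + 826*(-655)/(493 + 413*216)) = (2*(-617)*(-1224) - 93943)/(243536 + 826*(-655)/(493 + 89208)) = (1510416 - 93943)/(243536 + 826*(-655)/89701) = 1416473/(243536 + 826*(-655)*(1/89701)) = 1416473/(243536 - 541030/89701) = 1416473/(21844881706/89701) = 1416473*(89701/21844881706) = 127059044573/21844881706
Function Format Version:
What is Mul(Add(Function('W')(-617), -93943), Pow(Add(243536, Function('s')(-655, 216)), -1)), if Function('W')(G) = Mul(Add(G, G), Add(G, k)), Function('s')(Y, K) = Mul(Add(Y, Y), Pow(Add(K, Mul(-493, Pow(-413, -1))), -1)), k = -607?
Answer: Rational(127059044573, 21844881706) ≈ 5.8164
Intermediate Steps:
Function('s')(Y, K) = Mul(2, Y, Pow(Add(Rational(493, 413), K), -1)) (Function('s')(Y, K) = Mul(Mul(2, Y), Pow(Add(K, Mul(-493, Rational(-1, 413))), -1)) = Mul(Mul(2, Y), Pow(Add(K, Rational(493, 413)), -1)) = Mul(Mul(2, Y), Pow(Add(Rational(493, 413), K), -1)) = Mul(2, Y, Pow(Add(Rational(493, 413), K), -1)))
Function('W')(G) = Mul(2, G, Add(-607, G)) (Function('W')(G) = Mul(Add(G, G), Add(G, -607)) = Mul(Mul(2, G), Add(-607, G)) = Mul(2, G, Add(-607, G)))
Mul(Add(Function('W')(-617), -93943), Pow(Add(243536, Function('s')(-655, 216)), -1)) = Mul(Add(Mul(2, -617, Add(-607, -617)), -93943), Pow(Add(243536, Mul(826, -655, Pow(Add(493, Mul(413, 216)), -1))), -1)) = Mul(Add(Mul(2, -617, -1224), -93943), Pow(Add(243536, Mul(826, -655, Pow(Add(493, 89208), -1))), -1)) = Mul(Add(1510416, -93943), Pow(Add(243536, Mul(826, -655, Pow(89701, -1))), -1)) = Mul(1416473, Pow(Add(243536, Mul(826, -655, Rational(1, 89701))), -1)) = Mul(1416473, Pow(Add(243536, Rational(-541030, 89701)), -1)) = Mul(1416473, Pow(Rational(21844881706, 89701), -1)) = Mul(1416473, Rational(89701, 21844881706)) = Rational(127059044573, 21844881706)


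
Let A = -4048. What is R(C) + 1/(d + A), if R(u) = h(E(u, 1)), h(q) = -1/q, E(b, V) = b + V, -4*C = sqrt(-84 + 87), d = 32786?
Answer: -459795/373594 - 4*sqrt(3)/13 ≈ -1.7637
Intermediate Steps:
C = -sqrt(3)/4 (C = -sqrt(-84 + 87)/4 = -sqrt(3)/4 ≈ -0.43301)
E(b, V) = V + b
R(u) = -1/(1 + u)
R(C) + 1/(d + A) = -1/(1 - sqrt(3)/4) + 1/(32786 - 4048) = -1/(1 - sqrt(3)/4) + 1/28738 = 1/28738 - 1/(1 - sqrt(3)/4)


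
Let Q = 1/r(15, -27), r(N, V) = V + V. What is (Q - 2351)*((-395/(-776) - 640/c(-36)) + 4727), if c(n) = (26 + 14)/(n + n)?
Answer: -193077353515/13968 ≈ -1.3823e+7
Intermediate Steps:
c(n) = 20/n (c(n) = 40/((2*n)) = 40*(1/(2*n)) = 20/n)
r(N, V) = 2*V
Q = -1/54 (Q = 1/(2*(-27)) = 1/(-54) = -1/54 ≈ -0.018519)
(Q - 2351)*((-395/(-776) - 640/c(-36)) + 4727) = (-1/54 - 2351)*((-395/(-776) - 640/(20/(-36))) + 4727) = -126955*((-395*(-1/776) - 640/(20*(-1/36))) + 4727)/54 = -126955*((395/776 - 640/(-5/9)) + 4727)/54 = -126955*((395/776 - 640*(-9/5)) + 4727)/54 = -126955*((395/776 + 1152) + 4727)/54 = -126955*(894347/776 + 4727)/54 = -126955/54*4562499/776 = -193077353515/13968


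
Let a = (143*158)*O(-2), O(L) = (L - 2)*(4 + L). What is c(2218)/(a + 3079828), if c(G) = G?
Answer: 1109/1449538 ≈ 0.00076507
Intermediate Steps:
O(L) = (-2 + L)*(4 + L)
a = -180752 (a = (143*158)*(-8 + (-2)² + 2*(-2)) = 22594*(-8 + 4 - 4) = 22594*(-8) = -180752)
c(2218)/(a + 3079828) = 2218/(-180752 + 3079828) = 2218/2899076 = 2218*(1/2899076) = 1109/1449538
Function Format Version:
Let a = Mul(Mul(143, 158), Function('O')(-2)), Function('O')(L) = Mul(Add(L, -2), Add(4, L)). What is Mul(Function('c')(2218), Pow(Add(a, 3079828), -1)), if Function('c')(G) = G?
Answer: Rational(1109, 1449538) ≈ 0.00076507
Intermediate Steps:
Function('O')(L) = Mul(Add(-2, L), Add(4, L))
a = -180752 (a = Mul(Mul(143, 158), Add(-8, Pow(-2, 2), Mul(2, -2))) = Mul(22594, Add(-8, 4, -4)) = Mul(22594, -8) = -180752)
Mul(Function('c')(2218), Pow(Add(a, 3079828), -1)) = Mul(2218, Pow(Add(-180752, 3079828), -1)) = Mul(2218, Pow(2899076, -1)) = Mul(2218, Rational(1, 2899076)) = Rational(1109, 1449538)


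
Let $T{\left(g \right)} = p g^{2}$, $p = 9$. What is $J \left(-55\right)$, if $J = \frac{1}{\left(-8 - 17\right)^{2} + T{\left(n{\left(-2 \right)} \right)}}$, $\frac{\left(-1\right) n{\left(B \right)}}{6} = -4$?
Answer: $- \frac{55}{5809} \approx -0.0094681$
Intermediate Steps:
$n{\left(B \right)} = 24$ ($n{\left(B \right)} = \left(-6\right) \left(-4\right) = 24$)
$T{\left(g \right)} = 9 g^{2}$
$J = \frac{1}{5809}$ ($J = \frac{1}{\left(-8 - 17\right)^{2} + 9 \cdot 24^{2}} = \frac{1}{\left(-25\right)^{2} + 9 \cdot 576} = \frac{1}{625 + 5184} = \frac{1}{5809} \approx 0.00017215$)
$J \left(-55\right) = \frac{1}{5809} \left(-55\right) = - \frac{55}{5809}$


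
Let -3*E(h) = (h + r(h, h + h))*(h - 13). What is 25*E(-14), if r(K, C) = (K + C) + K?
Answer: -15750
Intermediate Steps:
r(K, C) = C + 2*K (r(K, C) = (C + K) + K = C + 2*K)
E(h) = -5*h*(-13 + h)/3 (E(h) = -(h + ((h + h) + 2*h))*(h - 13)/3 = -(h + (2*h + 2*h))*(-13 + h)/3 = -(h + 4*h)*(-13 + h)/3 = -5*h*(-13 + h)/3)
25*E(-14) = 25*((5/3)*(-14)*(13 - 1*(-14))) = 25*((5/3)*(-14)*(13 + 14)) = 25*((5/3)*(-14)*27) = 25*(-630) = -15750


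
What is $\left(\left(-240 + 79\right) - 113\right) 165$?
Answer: $-45210$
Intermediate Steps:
$\left(\left(-240 + 79\right) - 113\right) 165 = \left(-161 - 113\right) 165 = \left(-274\right) 165 = -45210$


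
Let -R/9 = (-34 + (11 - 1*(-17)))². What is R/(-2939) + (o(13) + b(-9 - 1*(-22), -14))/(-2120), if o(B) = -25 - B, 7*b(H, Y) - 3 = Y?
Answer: 5622263/43614760 ≈ 0.12891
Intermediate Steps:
b(H, Y) = 3/7 + Y/7
R = -324 (R = -9*(-34 + (11 - 1*(-17)))² = -9*(-34 + (11 + 17))² = -9*(-34 + 28)² = -9*(-6)² = -9*36 = -324)
R/(-2939) + (o(13) + b(-9 - 1*(-22), -14))/(-2120) = -324/(-2939) + ((-25 - 1*13) + (3/7 + (⅐)*(-14)))/(-2120) = -324*(-1/2939) + ((-25 - 13) + (3/7 - 2))*(-1/2120) = 324/2939 + (-38 - 11/7)*(-1/2120) = 324/2939 - 277/7*(-1/2120) = 324/2939 + 277/14840 = 5622263/43614760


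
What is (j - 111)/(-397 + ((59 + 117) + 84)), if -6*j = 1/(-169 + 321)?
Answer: 101233/124944 ≈ 0.81023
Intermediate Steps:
j = -1/912 (j = -1/(6*(-169 + 321)) = -⅙/152 = -⅙*1/152 = -1/912 ≈ -0.0010965)
(j - 111)/(-397 + ((59 + 117) + 84)) = (-1/912 - 111)/(-397 + ((59 + 117) + 84)) = -101233/(912*(-397 + (176 + 84))) = -101233/(912*(-397 + 260)) = -101233/912/(-137) = -101233/912*(-1/137) = 101233/124944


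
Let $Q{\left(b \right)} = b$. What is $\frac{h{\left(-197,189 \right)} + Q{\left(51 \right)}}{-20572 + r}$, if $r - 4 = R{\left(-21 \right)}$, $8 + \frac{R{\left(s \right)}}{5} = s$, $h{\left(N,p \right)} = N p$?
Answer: $\frac{37182}{20713} \approx 1.7951$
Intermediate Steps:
$R{\left(s \right)} = -40 + 5 s$
$r = -141$ ($r = 4 + \left(-40 + 5 \left(-21\right)\right) = 4 - 145 = -141$)
$\frac{h{\left(-197,189 \right)} + Q{\left(51 \right)}}{-20572 + r} = \frac{\left(-197\right) 189 + 51}{-20572 - 141} = \frac{-37233 + 51}{-20713} = \left(-37182\right) \left(- \frac{1}{20713}\right) = \frac{37182}{20713}$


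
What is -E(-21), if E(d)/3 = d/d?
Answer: -3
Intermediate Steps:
E(d) = 3 (E(d) = 3*(d/d) = 3*1 = 3)
-E(-21) = -1*3 = -3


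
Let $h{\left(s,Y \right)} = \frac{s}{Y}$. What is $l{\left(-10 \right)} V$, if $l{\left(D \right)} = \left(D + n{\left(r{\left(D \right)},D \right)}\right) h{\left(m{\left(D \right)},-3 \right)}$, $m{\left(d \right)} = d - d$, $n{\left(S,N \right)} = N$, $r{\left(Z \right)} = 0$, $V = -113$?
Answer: $0$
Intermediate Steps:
$m{\left(d \right)} = 0$
$l{\left(D \right)} = 0$ ($l{\left(D \right)} = \left(D + D\right) \frac{0}{-3} = 2 D 0 \left(- \frac{1}{3}\right) = 2 D 0 = 0$)
$l{\left(-10 \right)} V = 0 \left(-113\right) = 0$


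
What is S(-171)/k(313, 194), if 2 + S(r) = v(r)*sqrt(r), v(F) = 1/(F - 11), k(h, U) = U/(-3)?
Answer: 3/97 + 9*I*sqrt(19)/35308 ≈ 0.030928 + 0.0011111*I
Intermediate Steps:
k(h, U) = -U/3 (k(h, U) = U*(-1/3) = -U/3)
v(F) = 1/(-11 + F)
S(r) = -2 + sqrt(r)/(-11 + r)
S(-171)/k(313, 194) = ((22 + sqrt(-171) - 2*(-171))/(-11 - 171))/((-1/3*194)) = ((22 + 3*I*sqrt(19) + 342)/(-182))/(-194/3) = -(364 + 3*I*sqrt(19))/182*(-3/194) = (-2 - 3*I*sqrt(19)/182)*(-3/194) = 3/97 + 9*I*sqrt(19)/35308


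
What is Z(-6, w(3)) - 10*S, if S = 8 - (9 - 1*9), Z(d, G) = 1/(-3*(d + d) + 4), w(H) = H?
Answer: -3199/40 ≈ -79.975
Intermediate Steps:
Z(d, G) = 1/(4 - 6*d) (Z(d, G) = 1/(-6*d + 4) = 1/(4 - 6*d))
S = 8 (S = 8 - (9 - 9) = 8 - 1*0 = 8 + 0 = 8)
Z(-6, w(3)) - 10*S = -1/(-4 + 6*(-6)) - 10*8 = -1/(-4 - 36) - 80 = -1/(-40) - 80 = -1*(-1/40) - 80 = 1/40 - 80 = -3199/40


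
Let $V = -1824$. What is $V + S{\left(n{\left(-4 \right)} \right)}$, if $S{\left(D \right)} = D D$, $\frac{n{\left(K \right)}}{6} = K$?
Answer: $-1248$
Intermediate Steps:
$n{\left(K \right)} = 6 K$
$S{\left(D \right)} = D^{2}$
$V + S{\left(n{\left(-4 \right)} \right)} = -1824 + \left(6 \left(-4\right)\right)^{2} = -1824 + \left(-24\right)^{2} = -1824 + 576 = -1248$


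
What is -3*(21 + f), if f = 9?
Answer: -90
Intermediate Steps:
-3*(21 + f) = -3*(21 + 9) = -3*30 = -90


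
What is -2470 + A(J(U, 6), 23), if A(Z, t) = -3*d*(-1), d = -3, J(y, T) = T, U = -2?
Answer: -2479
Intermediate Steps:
A(Z, t) = -9 (A(Z, t) = -3*(-3)*(-1) = 9*(-1) = -9)
-2470 + A(J(U, 6), 23) = -2470 - 9 = -2479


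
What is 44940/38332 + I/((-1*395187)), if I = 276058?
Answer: 256351733/541011003 ≈ 0.47384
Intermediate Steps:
44940/38332 + I/((-1*395187)) = 44940/38332 + 276058/((-1*395187)) = 44940*(1/38332) + 276058/(-395187) = 1605/1369 + 276058*(-1/395187) = 1605/1369 - 276058/395187 = 256351733/541011003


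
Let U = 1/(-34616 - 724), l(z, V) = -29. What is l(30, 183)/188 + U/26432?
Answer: -6772274927/43903023360 ≈ -0.15426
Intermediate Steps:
U = -1/35340 (U = 1/(-35340) = -1/35340 ≈ -2.8297e-5)
l(30, 183)/188 + U/26432 = -29/188 - 1/35340/26432 = -29*1/188 - 1/35340*1/26432 = -29/188 - 1/934106880 = -6772274927/43903023360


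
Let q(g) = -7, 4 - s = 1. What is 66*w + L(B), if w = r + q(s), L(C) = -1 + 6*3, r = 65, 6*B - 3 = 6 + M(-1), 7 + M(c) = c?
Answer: 3845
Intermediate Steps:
s = 3 (s = 4 - 1*1 = 4 - 1 = 3)
M(c) = -7 + c
B = ⅙ (B = ½ + (6 + (-7 - 1))/6 = ½ + (6 - 8)/6 = ½ + (⅙)*(-2) = ½ - ⅓ = ⅙ ≈ 0.16667)
L(C) = 17 (L(C) = -1 + 18 = 17)
w = 58 (w = 65 - 7 = 58)
66*w + L(B) = 66*58 + 17 = 3828 + 17 = 3845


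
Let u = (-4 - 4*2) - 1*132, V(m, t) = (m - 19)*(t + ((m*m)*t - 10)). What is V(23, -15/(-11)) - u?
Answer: 32944/11 ≈ 2994.9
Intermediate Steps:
V(m, t) = (-19 + m)*(-10 + t + t*m²) (V(m, t) = (-19 + m)*(t + (m²*t - 10)) = (-19 + m)*(t + (t*m² - 10)) = (-19 + m)*(t + (-10 + t*m²)) = (-19 + m)*(-10 + t + t*m²))
u = -144 (u = (-4 - 8) - 132 = -12 - 132 = -144)
V(23, -15/(-11)) - u = (190 - (-285)/(-11) - 10*23 + 23*(-15/(-11)) - 15/(-11)*23³ - 19*(-15/(-11))*23²) - 1*(-144) = (190 - (-285)*(-1)/11 - 230 + 23*(-15*(-1/11)) - 15*(-1/11)*12167 - 19*(-15*(-1/11))*529) + 144 = (190 - 19*15/11 - 230 + 23*(15/11) + (15/11)*12167 - 19*15/11*529) + 144 = (190 - 285/11 - 230 + 345/11 + 182505/11 - 150765/11) + 144 = 31360/11 + 144 = 32944/11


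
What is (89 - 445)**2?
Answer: 126736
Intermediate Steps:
(89 - 445)**2 = (-356)**2 = 126736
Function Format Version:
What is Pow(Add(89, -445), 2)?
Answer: 126736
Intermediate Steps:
Pow(Add(89, -445), 2) = Pow(-356, 2) = 126736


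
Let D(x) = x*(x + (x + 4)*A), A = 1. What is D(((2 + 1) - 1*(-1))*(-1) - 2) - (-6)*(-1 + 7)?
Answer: 84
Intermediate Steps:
D(x) = x*(4 + 2*x) (D(x) = x*(x + (x + 4)*1) = x*(x + (4 + x)*1) = x*(x + (4 + x)) = x*(4 + 2*x))
D(((2 + 1) - 1*(-1))*(-1) - 2) - (-6)*(-1 + 7) = 2*(((2 + 1) - 1*(-1))*(-1) - 2)*(2 + (((2 + 1) - 1*(-1))*(-1) - 2)) - (-6)*(-1 + 7) = 2*((3 + 1)*(-1) - 2)*(2 + ((3 + 1)*(-1) - 2)) - (-6)*6 = 2*(4*(-1) - 2)*(2 + (4*(-1) - 2)) - 1*(-36) = 2*(-4 - 2)*(2 + (-4 - 2)) + 36 = 2*(-6)*(2 - 6) + 36 = 2*(-6)*(-4) + 36 = 48 + 36 = 84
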